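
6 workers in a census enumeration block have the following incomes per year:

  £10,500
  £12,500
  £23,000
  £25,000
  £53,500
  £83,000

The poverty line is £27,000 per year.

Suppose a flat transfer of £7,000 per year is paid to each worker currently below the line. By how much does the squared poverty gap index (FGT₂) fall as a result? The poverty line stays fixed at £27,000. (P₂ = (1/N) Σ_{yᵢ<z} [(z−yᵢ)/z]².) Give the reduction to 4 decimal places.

0.0814

Before: below the line — £10,500, £12,500, £23,000, £25,000; squared poverty gap index (FGT₂) = 0.114883.
After the £7,000 transfer: below the line — £17,500, £19,500; squared poverty gap index (FGT₂) = 0.033493.
Reduction = 0.114883 − 0.033493 = 0.0814.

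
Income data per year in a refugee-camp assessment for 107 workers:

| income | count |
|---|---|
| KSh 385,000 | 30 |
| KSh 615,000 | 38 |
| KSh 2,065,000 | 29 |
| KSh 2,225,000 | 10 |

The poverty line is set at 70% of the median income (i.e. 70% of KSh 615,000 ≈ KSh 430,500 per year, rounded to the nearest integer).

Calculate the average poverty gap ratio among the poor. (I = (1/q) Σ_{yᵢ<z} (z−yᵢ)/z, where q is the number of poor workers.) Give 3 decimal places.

0.106

Below z: 30×KSh 385,000 (q = 30 of N = 107).
Shortfall ratios (z−y)/z: 0.1057 (×30); sum = 3.170732.
The income-gap ratio divides by q (the poor only): 3.170732 / 30 = 0.106.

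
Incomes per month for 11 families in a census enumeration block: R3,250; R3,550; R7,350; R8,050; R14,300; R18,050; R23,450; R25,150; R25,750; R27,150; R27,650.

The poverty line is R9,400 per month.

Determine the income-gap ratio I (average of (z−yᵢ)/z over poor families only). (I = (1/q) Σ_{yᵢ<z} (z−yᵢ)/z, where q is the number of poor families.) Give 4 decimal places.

Incomes under z: R3,250, R3,550, R7,350, R8,050 (q = 4 of N = 11).
Shortfall ratios (z−y)/z: 0.6543, 0.6223, 0.2181, 0.1436; sum = 1.638298.
The income-gap ratio divides by q (the poor only): 1.638298 / 4 = 0.4096.

0.4096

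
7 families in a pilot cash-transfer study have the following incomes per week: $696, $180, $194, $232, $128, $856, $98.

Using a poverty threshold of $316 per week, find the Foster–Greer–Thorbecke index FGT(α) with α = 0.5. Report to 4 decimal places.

Poor units: $98, $128, $180, $194, $232 (q = 5 of N = 7).
Shortfall ratios: (316−98)/316 = 0.6899; (316−128)/316 = 0.5949; (316−180)/316 = 0.4304; (316−194)/316 = 0.3861; (316−232)/316 = 0.2658.
Raised to α = 0.5: 0.83059; 0.77132; 0.65603; 0.62135; 0.51558.
Sum = 3.394871; FGT(0.5) = 3.394871 / 7 = 0.4850.

0.4850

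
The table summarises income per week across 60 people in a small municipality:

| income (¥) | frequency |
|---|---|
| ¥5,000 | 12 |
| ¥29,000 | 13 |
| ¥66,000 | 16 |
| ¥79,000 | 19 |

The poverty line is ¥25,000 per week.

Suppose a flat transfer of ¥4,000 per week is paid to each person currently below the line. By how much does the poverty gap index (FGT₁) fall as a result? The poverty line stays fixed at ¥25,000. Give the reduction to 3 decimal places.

Before: below the line — 12×¥5,000; poverty gap index (FGT₁) = 0.16000.
After the ¥4,000 transfer: below the line — 12×¥9,000; poverty gap index (FGT₁) = 0.12800.
Reduction = 0.16000 − 0.12800 = 0.032.

0.032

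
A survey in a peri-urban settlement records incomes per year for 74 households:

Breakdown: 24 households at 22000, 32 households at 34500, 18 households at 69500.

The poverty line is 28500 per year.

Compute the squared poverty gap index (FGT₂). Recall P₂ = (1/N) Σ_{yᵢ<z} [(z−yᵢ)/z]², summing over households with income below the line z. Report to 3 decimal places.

0.017

Poor units: 24×22000 (q = 24 of N = 74).
Relative gaps: (28500−22000)/28500 = 0.2281 (×24).
Squared: 0.0520 (×24).
Sum = 1.248384; P₂ = 1.248384 / 74 = 0.017.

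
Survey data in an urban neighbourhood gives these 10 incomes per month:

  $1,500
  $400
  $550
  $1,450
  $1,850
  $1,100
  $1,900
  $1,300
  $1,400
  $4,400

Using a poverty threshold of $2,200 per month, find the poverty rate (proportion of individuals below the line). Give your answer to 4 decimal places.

9 of the 10 individuals have income below $2,200.
H = 9/10 = 0.9000.

0.9000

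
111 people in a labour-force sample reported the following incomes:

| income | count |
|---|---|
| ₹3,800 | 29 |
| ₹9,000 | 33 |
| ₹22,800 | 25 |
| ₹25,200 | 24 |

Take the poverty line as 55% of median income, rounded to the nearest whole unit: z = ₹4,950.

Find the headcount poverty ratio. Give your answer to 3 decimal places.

29 of the 111 people have income below ₹4,950.
H = 29/111 = 0.261.

0.261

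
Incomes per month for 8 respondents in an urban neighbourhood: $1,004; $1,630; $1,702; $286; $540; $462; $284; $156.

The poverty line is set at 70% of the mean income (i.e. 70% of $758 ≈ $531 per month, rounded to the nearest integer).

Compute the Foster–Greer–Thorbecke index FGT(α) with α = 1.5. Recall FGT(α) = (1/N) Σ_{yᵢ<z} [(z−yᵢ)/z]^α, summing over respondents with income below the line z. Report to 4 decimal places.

0.1589

Below the line: $156, $284, $286, $462 (q = 4 of N = 8).
Normalized shortfalls: (531−156)/531 = 0.7062; (531−284)/531 = 0.4652; (531−286)/531 = 0.4614; (531−462)/531 = 0.1299.
Raised to α = 1.5: 0.59348; 0.31725; 0.31341; 0.04684.
Sum = 1.270978; FGT(1.5) = 1.270978 / 8 = 0.1589.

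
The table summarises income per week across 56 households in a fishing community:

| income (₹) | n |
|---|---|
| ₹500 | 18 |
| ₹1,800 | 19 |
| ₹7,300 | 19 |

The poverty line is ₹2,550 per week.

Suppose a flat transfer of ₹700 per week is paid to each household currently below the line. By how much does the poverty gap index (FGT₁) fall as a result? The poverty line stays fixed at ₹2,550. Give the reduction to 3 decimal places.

0.181

Before: below the line — 18×₹500, 19×₹1,800; poverty gap index (FGT₁) = 0.35819.
After the ₹700 transfer: below the line — 18×₹1,200, 19×₹2,500; poverty gap index (FGT₁) = 0.17682.
Reduction = 0.35819 − 0.17682 = 0.181.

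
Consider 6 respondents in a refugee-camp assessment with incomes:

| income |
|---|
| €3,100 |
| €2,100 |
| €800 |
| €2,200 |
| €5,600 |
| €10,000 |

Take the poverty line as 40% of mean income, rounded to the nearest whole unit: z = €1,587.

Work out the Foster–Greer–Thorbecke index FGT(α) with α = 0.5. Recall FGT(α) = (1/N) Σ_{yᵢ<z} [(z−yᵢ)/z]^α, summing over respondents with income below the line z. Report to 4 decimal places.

0.1174

Poor units: €800 (q = 1 of N = 6).
Normalized shortfalls: (1587−800)/1587 = 0.4959.
Raised to α = 0.5: 0.70420.
Sum = 0.704205; FGT(0.5) = 0.704205 / 6 = 0.1174.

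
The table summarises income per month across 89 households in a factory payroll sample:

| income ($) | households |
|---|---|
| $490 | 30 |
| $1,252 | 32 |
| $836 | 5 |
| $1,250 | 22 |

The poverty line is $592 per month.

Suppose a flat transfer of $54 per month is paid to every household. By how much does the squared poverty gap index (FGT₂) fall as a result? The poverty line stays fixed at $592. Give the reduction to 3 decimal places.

Before: below the line — 30×$490; squared poverty gap index (FGT₂) = 0.01001.
After the $54 transfer: below the line — 30×$544; squared poverty gap index (FGT₂) = 0.00222.
Reduction = 0.01001 − 0.00222 = 0.008.

0.008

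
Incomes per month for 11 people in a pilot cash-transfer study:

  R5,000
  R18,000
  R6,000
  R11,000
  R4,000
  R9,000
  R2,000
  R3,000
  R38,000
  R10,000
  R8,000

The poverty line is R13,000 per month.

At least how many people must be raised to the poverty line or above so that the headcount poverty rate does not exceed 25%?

9 of the 11 people are poor, so H = 9/11 = 0.818.
A headcount ratio of at most 25% allows at most ⌊0.25 × 11⌋ = 2 poor people.
So at least 9 − 2 = 7 must be lifted.

7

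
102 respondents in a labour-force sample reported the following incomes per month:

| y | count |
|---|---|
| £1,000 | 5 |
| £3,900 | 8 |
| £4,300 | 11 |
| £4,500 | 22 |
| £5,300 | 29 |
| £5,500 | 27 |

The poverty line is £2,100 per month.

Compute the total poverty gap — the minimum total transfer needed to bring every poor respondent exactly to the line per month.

£5,500

Below z: 5×£1,000 (q = 5 of N = 102).
Individual gaps: 5×(2100−1000) = 5500.
Aggregate gap = £5,500.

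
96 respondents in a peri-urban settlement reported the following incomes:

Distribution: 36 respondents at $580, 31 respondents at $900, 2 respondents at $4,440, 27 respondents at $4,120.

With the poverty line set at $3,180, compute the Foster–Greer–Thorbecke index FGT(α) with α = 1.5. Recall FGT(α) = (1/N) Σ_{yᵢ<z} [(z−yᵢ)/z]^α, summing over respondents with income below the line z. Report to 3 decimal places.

Poor units: 36×$580, 31×$900 (q = 67 of N = 96).
Normalized shortfalls: (3180−580)/3180 = 0.8176 (×36); (3180−900)/3180 = 0.7170 (×31).
Raised to α = 1.5: 0.73930 (×36); 0.60710 (×31).
Sum = 45.434875; FGT(1.5) = 45.434875 / 96 = 0.473.

0.473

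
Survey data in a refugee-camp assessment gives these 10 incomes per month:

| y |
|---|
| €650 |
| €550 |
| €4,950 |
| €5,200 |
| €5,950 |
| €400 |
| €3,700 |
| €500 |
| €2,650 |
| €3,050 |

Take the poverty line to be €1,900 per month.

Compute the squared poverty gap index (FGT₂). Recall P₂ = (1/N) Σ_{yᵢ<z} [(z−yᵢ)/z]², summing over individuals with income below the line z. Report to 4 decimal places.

0.2104

Below z: €400, €500, €550, €650 (q = 4 of N = 10).
Normalized shortfalls: (1900−400)/1900 = 0.7895; (1900−500)/1900 = 0.7368; (1900−550)/1900 = 0.7105; (1900−650)/1900 = 0.6579.
Squared: 0.6233; 0.5429; 0.5048; 0.4328.
Sum = 2.103878; P₂ = 2.103878 / 10 = 0.2104.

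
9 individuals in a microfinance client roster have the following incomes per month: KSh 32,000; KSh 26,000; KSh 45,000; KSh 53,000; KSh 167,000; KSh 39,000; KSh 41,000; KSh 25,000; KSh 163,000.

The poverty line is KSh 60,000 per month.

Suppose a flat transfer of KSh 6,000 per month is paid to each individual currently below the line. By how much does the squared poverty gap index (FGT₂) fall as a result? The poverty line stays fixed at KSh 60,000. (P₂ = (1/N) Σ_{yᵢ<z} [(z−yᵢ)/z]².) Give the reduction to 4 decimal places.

Before: below the line — KSh 25,000, KSh 26,000, KSh 32,000, KSh 39,000, KSh 41,000, KSh 45,000, KSh 53,000; squared poverty gap index (FGT₂) = 0.130895.
After the KSh 6,000 transfer: below the line — KSh 31,000, KSh 32,000, KSh 38,000, KSh 45,000, KSh 47,000, KSh 51,000, KSh 59,000; squared poverty gap index (FGT₂) = 0.079784.
Reduction = 0.130895 − 0.079784 = 0.0511.

0.0511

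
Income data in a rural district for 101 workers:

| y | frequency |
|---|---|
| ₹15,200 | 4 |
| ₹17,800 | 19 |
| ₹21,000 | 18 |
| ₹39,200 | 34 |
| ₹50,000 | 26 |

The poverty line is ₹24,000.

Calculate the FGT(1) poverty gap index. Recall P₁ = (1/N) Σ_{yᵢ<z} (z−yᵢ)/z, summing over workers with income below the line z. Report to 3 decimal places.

Poor units: 4×₹15,200, 19×₹17,800, 18×₹21,000 (q = 41 of N = 101).
Shortfall ratios: (24000−15200)/24000 = 0.3667 (×4); (24000−17800)/24000 = 0.2583 (×19); (24000−21000)/24000 = 0.1250 (×18).
Sum of shortfalls = 8.625000; P₁ averages over all N: 8.625000 / 101 = 0.085.

0.085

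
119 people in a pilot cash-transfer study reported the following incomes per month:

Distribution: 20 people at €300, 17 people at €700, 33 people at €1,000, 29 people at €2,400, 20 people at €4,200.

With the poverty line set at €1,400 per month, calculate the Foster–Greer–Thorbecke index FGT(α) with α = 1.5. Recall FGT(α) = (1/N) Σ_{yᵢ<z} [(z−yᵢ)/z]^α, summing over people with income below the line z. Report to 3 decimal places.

Poor units: 20×€300, 17×€700, 33×€1,000 (q = 70 of N = 119).
Normalized shortfalls: (1400−300)/1400 = 0.7857 (×20); (1400−700)/1400 = 0.5000 (×17); (1400−1000)/1400 = 0.2857 (×33).
Raised to α = 1.5: 0.69646 (×20); 0.35355 (×17); 0.15272 (×33).
Sum = 24.979417; FGT(1.5) = 24.979417 / 119 = 0.210.

0.210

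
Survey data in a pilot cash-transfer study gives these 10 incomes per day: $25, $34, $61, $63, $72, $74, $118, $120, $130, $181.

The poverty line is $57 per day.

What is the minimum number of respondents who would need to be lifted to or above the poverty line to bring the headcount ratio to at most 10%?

1

2 of the 10 respondents are poor, so H = 2/10 = 0.200.
A headcount ratio of at most 10% allows at most ⌊0.10 × 10⌋ = 1 poor respondents.
So at least 2 − 1 = 1 must be lifted.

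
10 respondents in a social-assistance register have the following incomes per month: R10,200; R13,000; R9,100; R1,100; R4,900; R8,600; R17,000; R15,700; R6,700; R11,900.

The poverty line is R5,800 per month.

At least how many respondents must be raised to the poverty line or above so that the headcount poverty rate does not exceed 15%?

1

2 of the 10 respondents are poor, so H = 2/10 = 0.200.
A headcount ratio of at most 15% allows at most ⌊0.15 × 10⌋ = 1 poor respondents.
So at least 2 − 1 = 1 must be lifted.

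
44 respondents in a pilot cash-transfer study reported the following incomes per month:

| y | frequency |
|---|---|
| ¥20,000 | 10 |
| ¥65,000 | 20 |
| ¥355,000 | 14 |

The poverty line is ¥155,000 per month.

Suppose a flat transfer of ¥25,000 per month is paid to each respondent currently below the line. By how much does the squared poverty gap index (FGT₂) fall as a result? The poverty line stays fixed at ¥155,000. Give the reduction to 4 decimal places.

Before: below the line — 10×¥20,000, 20×¥65,000; squared poverty gap index (FGT₂) = 0.325655.
After the ¥25,000 transfer: below the line — 10×¥45,000, 20×¥90,000; squared poverty gap index (FGT₂) = 0.194400.
Reduction = 0.325655 − 0.194400 = 0.1313.

0.1313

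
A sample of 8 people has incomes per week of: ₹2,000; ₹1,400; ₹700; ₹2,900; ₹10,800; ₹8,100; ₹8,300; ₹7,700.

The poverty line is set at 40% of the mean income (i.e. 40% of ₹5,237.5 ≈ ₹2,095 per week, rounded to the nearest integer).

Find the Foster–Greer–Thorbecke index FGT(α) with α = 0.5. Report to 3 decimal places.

0.201

Poor units: ₹700, ₹1,400, ₹2,000 (q = 3 of N = 8).
Gap ratios (z−y)/z: (2095−700)/2095 = 0.6659; (2095−1400)/2095 = 0.3317; (2095−2000)/2095 = 0.0453.
Raised to α = 0.5: 0.81601; 0.57597; 0.21295.
Sum = 1.604926; FGT(0.5) = 1.604926 / 8 = 0.201.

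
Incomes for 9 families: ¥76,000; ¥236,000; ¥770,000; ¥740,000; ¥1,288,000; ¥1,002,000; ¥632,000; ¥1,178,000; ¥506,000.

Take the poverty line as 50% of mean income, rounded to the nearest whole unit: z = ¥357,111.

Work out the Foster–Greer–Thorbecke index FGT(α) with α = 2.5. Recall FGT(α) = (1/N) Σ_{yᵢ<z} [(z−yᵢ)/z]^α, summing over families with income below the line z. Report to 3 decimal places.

0.069

Poor units: ¥76,000, ¥236,000 (q = 2 of N = 9).
Shortfall ratios: (357111−76000)/357111 = 0.7872; (357111−236000)/357111 = 0.3391.
Raised to α = 2.5: 0.54978; 0.06698.
Sum = 0.616758; FGT(2.5) = 0.616758 / 9 = 0.069.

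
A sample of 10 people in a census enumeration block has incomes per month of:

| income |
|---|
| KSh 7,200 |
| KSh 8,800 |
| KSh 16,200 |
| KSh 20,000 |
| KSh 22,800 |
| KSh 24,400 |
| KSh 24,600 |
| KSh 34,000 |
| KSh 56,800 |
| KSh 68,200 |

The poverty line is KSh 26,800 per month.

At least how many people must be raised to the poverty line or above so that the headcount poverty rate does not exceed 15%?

6

Currently q = 7 of N = 10 are below the line (H = 0.700).
A headcount ratio of at most 15% allows at most ⌊0.15 × 10⌋ = 1 poor people.
So at least 7 − 1 = 6 must be lifted.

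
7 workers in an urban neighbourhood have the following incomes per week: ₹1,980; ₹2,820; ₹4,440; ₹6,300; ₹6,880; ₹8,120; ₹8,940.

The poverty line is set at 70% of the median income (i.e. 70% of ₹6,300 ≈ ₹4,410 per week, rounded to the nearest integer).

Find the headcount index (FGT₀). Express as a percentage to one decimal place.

28.6%

2 of the 7 workers have income below ₹4,410.
H = 2/7 = 28.6%.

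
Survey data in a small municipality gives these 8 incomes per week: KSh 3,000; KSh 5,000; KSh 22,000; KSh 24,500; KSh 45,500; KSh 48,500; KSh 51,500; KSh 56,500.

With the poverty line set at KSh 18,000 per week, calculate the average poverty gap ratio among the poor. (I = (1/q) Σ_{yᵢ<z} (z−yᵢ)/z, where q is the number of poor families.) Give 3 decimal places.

Incomes under z: KSh 3,000, KSh 5,000 (q = 2 of N = 8).
Shortfall ratios (z−y)/z: 0.8333, 0.7222; sum = 1.555556.
The income-gap ratio divides by q (the poor only): 1.555556 / 2 = 0.778.

0.778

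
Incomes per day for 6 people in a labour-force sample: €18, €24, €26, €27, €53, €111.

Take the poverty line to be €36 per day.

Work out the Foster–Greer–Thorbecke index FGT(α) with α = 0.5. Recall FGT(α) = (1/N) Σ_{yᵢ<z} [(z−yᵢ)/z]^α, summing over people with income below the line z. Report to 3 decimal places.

0.385

Below z: €18, €24, €26, €27 (q = 4 of N = 6).
Normalized shortfalls: (36−18)/36 = 0.5000; (36−24)/36 = 0.3333; (36−26)/36 = 0.2778; (36−27)/36 = 0.2500.
Raised to α = 0.5: 0.70711; 0.57735; 0.52705; 0.50000.
Sum = 2.311503; FGT(0.5) = 2.311503 / 6 = 0.385.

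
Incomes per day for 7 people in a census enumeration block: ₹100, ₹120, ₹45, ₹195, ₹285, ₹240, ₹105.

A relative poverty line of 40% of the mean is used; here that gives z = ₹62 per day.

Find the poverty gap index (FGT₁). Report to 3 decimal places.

0.039

Poor units: ₹45 (q = 1 of N = 7).
Shortfall ratios: (62−45)/62 = 0.2742.
Σ = 0.274194. Dividing by the full population N = 7 gives P₁ = 0.039.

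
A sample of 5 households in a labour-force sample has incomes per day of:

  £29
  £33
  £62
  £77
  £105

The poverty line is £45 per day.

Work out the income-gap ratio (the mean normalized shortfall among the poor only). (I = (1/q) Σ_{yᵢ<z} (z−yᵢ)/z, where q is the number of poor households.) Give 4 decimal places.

0.3111

Poor units: £29, £33 (q = 2 of N = 5).
Shortfall ratios (z−y)/z: 0.3556, 0.2667; sum = 0.622222.
The income-gap ratio divides by q (the poor only): 0.622222 / 2 = 0.3111.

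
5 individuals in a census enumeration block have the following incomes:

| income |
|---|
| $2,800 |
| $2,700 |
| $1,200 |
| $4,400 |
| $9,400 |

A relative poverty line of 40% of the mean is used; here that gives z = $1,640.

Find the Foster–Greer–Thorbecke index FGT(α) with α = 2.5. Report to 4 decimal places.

Poor units: $1,200 (q = 1 of N = 5).
Gap ratios (z−y)/z: (1640−1200)/1640 = 0.2683.
Raised to α = 2.5: 0.03728.
Sum = 0.037284; FGT(2.5) = 0.037284 / 5 = 0.0075.

0.0075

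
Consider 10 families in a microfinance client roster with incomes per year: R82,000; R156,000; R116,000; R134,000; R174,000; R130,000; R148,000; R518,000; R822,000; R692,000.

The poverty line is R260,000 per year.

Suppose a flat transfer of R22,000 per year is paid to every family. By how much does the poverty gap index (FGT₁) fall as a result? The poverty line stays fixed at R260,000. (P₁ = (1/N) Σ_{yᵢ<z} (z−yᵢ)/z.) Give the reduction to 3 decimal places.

0.059

Before: below the line — R82,000, R116,000, R130,000, R134,000, R148,000, R156,000, R174,000; poverty gap index (FGT₁) = 0.33846.
After the R22,000 transfer: below the line — R104,000, R138,000, R152,000, R156,000, R170,000, R178,000, R196,000; poverty gap index (FGT₁) = 0.27923.
Reduction = 0.33846 − 0.27923 = 0.059.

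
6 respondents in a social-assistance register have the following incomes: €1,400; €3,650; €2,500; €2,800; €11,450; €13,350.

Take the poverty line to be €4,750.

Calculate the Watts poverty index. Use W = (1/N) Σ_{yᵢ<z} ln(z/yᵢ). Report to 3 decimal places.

0.443

Poor units: €1,400, €2,500, €2,800, €3,650 (q = 4 of N = 6).
Log gaps: ln(4750/1400) = 1.2217; ln(4750/2500) = 0.6419; ln(4750/2800) = 0.5285; ln(4750/3650) = 0.2634.
W = 2.655469 / 6 = 0.443.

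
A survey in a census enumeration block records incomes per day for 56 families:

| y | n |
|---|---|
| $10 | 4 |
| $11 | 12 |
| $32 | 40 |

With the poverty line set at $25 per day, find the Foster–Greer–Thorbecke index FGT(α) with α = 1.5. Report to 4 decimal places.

Poor units: 4×$10, 12×$11 (q = 16 of N = 56).
Shortfall ratios: (25−10)/25 = 0.6000 (×4); (25−11)/25 = 0.5600 (×12).
Raised to α = 1.5: 0.46476 (×4); 0.41907 (×12).
Sum = 6.887820; FGT(1.5) = 6.887820 / 56 = 0.1230.

0.1230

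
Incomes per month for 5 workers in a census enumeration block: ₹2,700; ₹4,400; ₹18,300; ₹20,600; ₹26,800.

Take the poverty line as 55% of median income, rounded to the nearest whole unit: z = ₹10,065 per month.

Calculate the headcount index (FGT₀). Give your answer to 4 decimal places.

2 of the 5 workers have income below ₹10,065.
H = 2/5 = 0.4000.

0.4000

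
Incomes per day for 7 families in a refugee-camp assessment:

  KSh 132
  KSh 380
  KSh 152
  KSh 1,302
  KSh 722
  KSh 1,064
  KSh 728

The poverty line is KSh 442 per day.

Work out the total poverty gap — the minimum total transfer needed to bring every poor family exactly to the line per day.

KSh 662

Below z: KSh 132, KSh 152, KSh 380 (q = 3 of N = 7).
Individual gaps: 442−132 = 310; 442−152 = 290; 442−380 = 62.
Aggregate gap = KSh 662.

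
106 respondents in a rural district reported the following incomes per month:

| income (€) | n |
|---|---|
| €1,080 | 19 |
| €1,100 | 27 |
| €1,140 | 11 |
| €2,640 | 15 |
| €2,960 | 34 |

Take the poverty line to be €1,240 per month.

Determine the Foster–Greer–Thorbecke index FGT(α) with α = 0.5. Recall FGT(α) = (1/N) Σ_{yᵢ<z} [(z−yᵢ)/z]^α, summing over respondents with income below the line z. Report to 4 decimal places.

Incomes under z: 19×€1,080, 27×€1,100, 11×€1,140 (q = 57 of N = 106).
Gap ratios (z−y)/z: (1240−1080)/1240 = 0.1290 (×19); (1240−1100)/1240 = 0.1129 (×27); (1240−1140)/1240 = 0.0806 (×11).
Raised to α = 0.5: 0.35921 (×19); 0.33601 (×27); 0.28398 (×11).
Sum = 19.021082; FGT(0.5) = 19.021082 / 106 = 0.1794.

0.1794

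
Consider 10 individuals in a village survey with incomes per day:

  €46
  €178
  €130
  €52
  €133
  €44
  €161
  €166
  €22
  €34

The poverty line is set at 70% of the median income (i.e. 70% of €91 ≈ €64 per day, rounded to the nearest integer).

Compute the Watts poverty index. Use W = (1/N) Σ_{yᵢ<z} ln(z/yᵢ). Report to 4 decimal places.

Poor units: €22, €34, €44, €46, €52 (q = 5 of N = 10).
Log shortfalls: ln(64/22) = 1.0678; ln(64/34) = 0.6325; ln(64/44) = 0.3747; ln(64/46) = 0.3302; ln(64/52) = 0.2076.
W = 2.612938 / 10 = 0.2613.

0.2613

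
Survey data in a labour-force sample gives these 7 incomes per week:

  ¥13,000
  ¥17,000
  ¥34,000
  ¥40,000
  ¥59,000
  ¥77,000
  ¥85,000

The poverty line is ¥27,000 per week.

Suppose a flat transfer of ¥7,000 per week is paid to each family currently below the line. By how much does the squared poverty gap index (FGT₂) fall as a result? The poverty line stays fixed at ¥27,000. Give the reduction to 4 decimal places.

0.0466

Before: below the line — ¥13,000, ¥17,000; squared poverty gap index (FGT₂) = 0.058005.
After the ¥7,000 transfer: below the line — ¥20,000, ¥24,000; squared poverty gap index (FGT₂) = 0.011366.
Reduction = 0.058005 − 0.011366 = 0.0466.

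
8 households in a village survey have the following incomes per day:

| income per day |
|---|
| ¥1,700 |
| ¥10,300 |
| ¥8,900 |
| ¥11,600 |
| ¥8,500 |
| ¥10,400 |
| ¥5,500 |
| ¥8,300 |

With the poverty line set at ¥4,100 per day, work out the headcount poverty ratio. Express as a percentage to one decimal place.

12.5%

1 of the 8 households have income below ¥4,100.
H = 1/8 = 12.5%.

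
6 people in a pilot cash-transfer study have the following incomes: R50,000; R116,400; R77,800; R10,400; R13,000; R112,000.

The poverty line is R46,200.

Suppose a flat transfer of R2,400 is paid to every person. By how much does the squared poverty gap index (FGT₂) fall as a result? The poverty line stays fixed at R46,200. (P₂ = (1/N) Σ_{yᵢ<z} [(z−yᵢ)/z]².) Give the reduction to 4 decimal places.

0.0250

Before: below the line — R10,400, R13,000; squared poverty gap index (FGT₂) = 0.186144.
After the R2,400 transfer: below the line — R12,800, R15,400; squared poverty gap index (FGT₂) = 0.161182.
Reduction = 0.186144 − 0.161182 = 0.0250.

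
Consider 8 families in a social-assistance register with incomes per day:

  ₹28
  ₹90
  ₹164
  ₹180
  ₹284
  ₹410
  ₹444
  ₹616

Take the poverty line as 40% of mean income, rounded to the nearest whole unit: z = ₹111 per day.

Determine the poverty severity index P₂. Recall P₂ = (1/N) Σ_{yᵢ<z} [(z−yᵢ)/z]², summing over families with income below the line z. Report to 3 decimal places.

Below z: ₹28, ₹90 (q = 2 of N = 8).
Relative gaps: (111−28)/111 = 0.7477; (111−90)/111 = 0.1892.
Squared: 0.5591; 0.0358.
Sum = 0.594919; P₂ = 0.594919 / 8 = 0.074.

0.074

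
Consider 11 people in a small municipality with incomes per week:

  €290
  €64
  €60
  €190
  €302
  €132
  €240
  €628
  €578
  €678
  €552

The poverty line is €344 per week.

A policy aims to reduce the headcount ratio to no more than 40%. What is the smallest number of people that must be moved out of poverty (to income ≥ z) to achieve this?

3

Currently q = 7 of N = 11 are below the line (H = 0.636).
A headcount ratio of at most 40% allows at most ⌊0.40 × 11⌋ = 4 poor people.
So at least 7 − 4 = 3 must be lifted.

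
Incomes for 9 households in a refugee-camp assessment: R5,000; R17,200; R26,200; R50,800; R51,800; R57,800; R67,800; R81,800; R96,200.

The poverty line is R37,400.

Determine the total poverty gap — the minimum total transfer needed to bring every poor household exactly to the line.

R63,800

Below the line: R5,000, R17,200, R26,200 (q = 3 of N = 9).
Individual gaps: 37400−5000 = 32400; 37400−17200 = 20200; 37400−26200 = 11200.
Aggregate gap = R63,800.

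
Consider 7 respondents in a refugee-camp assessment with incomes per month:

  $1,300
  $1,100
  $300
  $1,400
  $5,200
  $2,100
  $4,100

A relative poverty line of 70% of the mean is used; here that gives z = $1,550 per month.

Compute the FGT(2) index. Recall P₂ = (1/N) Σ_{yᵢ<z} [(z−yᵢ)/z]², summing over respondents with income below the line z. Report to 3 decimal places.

0.110

Below the line: $300, $1,100, $1,300, $1,400 (q = 4 of N = 7).
Gap ratios (z−y)/z: (1550−300)/1550 = 0.8065; (1550−1100)/1550 = 0.2903; (1550−1300)/1550 = 0.1613; (1550−1400)/1550 = 0.0968.
Squared: 0.6504; 0.0843; 0.0260; 0.0094.
Sum = 0.770031; P₂ = 0.770031 / 7 = 0.110.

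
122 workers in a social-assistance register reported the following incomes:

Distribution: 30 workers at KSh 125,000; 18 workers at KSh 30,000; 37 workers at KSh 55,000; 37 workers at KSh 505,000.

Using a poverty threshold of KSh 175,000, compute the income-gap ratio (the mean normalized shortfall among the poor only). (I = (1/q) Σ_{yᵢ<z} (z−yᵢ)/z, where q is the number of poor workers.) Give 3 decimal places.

Below the line: 18×KSh 30,000, 37×KSh 55,000, 30×KSh 125,000 (q = 85 of N = 122).
Relative gaps: 0.8286 (×18), 0.6857 (×37), 0.2857 (×30); sum = 48.857143.
I averages over the q = 85 poor units only: 48.857143 / 85 = 0.575.

0.575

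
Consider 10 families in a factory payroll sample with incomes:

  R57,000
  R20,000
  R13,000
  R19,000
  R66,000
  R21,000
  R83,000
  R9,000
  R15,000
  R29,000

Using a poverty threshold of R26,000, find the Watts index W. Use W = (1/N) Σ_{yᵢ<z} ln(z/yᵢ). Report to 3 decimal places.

Below the line: R9,000, R13,000, R15,000, R19,000, R20,000, R21,000 (q = 6 of N = 10).
Log gaps: ln(26000/9000) = 1.0609; ln(26000/13000) = 0.6931; ln(26000/15000) = 0.5500; ln(26000/19000) = 0.3137; ln(26000/20000) = 0.2624; ln(26000/21000) = 0.2136.
W = 3.093661 / 10 = 0.309.

0.309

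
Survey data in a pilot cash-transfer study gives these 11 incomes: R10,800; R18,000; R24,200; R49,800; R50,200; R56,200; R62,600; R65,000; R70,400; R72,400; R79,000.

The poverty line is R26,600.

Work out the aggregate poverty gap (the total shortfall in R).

R26,800

Below the line: R10,800, R18,000, R24,200 (q = 3 of N = 11).
Individual gaps: 26600−10800 = 15800; 26600−18000 = 8600; 26600−24200 = 2400.
Aggregate gap = R26,800.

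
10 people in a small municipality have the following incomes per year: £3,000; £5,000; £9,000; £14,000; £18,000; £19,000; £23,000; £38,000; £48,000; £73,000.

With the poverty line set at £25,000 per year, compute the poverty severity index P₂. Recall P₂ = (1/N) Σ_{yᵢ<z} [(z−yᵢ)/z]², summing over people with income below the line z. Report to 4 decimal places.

0.2160

Incomes under z: £3,000, £5,000, £9,000, £14,000, £18,000, £19,000, £23,000 (q = 7 of N = 10).
Gap ratios (z−y)/z: (25000−3000)/25000 = 0.8800; (25000−5000)/25000 = 0.8000; (25000−9000)/25000 = 0.6400; (25000−14000)/25000 = 0.4400; (25000−18000)/25000 = 0.2800; (25000−19000)/25000 = 0.2400; (25000−23000)/25000 = 0.0800.
Squared: 0.7744; 0.6400; 0.4096; 0.1936; 0.0784; 0.0576; 0.0064.
Sum = 2.160000; P₂ = 2.160000 / 10 = 0.2160.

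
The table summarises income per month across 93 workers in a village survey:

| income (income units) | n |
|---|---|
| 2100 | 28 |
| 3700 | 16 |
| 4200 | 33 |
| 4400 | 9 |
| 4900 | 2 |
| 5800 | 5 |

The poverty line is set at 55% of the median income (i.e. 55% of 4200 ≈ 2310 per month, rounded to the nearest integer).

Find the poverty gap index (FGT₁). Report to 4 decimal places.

0.0274

Poor units: 28×2100 (q = 28 of N = 93).
Gap ratios (z−y)/z: (2310−2100)/2310 = 0.0909 (×28).
Sum of shortfalls = 2.545455; P₁ averages over all N: 2.545455 / 93 = 0.0274.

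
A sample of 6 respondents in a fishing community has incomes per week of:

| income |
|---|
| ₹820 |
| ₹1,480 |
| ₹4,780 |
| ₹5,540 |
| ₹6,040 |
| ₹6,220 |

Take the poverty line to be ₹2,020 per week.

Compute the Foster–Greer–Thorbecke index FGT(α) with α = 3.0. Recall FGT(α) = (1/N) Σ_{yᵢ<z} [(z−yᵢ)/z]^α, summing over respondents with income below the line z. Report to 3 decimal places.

Below z: ₹820, ₹1,480 (q = 2 of N = 6).
Relative gaps: (2020−820)/2020 = 0.5941; (2020−1480)/2020 = 0.2673.
Raised to α = 3.0: 0.20965; 0.01910.
Sum = 0.228752; FGT(3.0) = 0.228752 / 6 = 0.038.

0.038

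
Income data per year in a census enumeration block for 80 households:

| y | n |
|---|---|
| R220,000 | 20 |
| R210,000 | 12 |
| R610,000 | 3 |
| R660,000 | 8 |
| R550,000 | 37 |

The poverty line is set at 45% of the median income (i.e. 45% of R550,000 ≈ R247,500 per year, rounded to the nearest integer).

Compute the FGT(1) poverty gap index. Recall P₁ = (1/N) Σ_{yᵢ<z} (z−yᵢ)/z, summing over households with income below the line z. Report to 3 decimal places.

Below z: 12×R210,000, 20×R220,000 (q = 32 of N = 80).
Shortfall ratios: (247500−210000)/247500 = 0.1515 (×12); (247500−220000)/247500 = 0.1111 (×20).
Σ = 4.040404. Dividing by the full population N = 80 gives P₁ = 0.051.

0.051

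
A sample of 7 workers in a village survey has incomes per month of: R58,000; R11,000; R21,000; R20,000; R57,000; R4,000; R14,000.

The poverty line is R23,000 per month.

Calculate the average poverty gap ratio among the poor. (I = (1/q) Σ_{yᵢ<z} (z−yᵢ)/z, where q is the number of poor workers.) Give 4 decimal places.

Incomes under z: R4,000, R11,000, R14,000, R20,000, R21,000 (q = 5 of N = 7).
Shortfall ratios (z−y)/z: 0.8261, 0.5217, 0.3913, 0.1304, 0.0870; sum = 1.956522.
I averages over the q = 5 poor units only: 1.956522 / 5 = 0.3913.

0.3913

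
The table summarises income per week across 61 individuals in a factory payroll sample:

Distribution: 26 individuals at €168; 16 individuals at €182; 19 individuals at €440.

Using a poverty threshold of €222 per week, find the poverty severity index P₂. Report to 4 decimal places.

Below z: 26×€168, 16×€182 (q = 42 of N = 61).
Relative gaps: (222−168)/222 = 0.2432 (×26); (222−182)/222 = 0.1802 (×16).
Squared: 0.0592 (×26); 0.0325 (×16).
Sum = 2.057788; P₂ = 2.057788 / 61 = 0.0337.

0.0337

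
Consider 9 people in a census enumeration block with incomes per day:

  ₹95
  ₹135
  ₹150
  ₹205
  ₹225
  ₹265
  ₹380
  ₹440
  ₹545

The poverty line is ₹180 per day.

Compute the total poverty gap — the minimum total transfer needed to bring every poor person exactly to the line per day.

Poor units: ₹95, ₹135, ₹150 (q = 3 of N = 9).
Individual gaps: 180−95 = 85; 180−135 = 45; 180−150 = 30.
Aggregate gap = ₹160.

₹160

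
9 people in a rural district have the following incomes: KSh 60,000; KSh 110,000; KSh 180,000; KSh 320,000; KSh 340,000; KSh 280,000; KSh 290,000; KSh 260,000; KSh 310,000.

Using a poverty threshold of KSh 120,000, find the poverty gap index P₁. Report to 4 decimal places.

0.0648

Below the line: KSh 60,000, KSh 110,000 (q = 2 of N = 9).
Relative gaps: (120000−60000)/120000 = 0.5000; (120000−110000)/120000 = 0.0833.
Sum of shortfalls = 0.583333; P₁ averages over all N: 0.583333 / 9 = 0.0648.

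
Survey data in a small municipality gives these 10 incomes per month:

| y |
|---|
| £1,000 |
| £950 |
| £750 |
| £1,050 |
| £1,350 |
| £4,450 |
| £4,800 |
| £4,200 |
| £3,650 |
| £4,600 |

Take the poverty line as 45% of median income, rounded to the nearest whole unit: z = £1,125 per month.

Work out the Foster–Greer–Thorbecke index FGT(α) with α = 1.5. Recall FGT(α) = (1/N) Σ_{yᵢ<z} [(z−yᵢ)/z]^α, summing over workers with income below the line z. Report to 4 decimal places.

0.0308

Poor units: £750, £950, £1,000, £1,050 (q = 4 of N = 10).
Normalized shortfalls: (1125−750)/1125 = 0.3333; (1125−950)/1125 = 0.1556; (1125−1000)/1125 = 0.1111; (1125−1050)/1125 = 0.0667.
Raised to α = 1.5: 0.19245; 0.06135; 0.03704; 0.01721.
Sum = 0.308052; FGT(1.5) = 0.308052 / 10 = 0.0308.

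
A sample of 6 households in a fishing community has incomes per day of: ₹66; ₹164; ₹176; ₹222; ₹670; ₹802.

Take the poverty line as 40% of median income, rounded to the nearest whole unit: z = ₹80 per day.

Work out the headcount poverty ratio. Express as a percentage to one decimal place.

1 of the 6 households have income below ₹80.
H = 1/6 = 16.7%.

16.7%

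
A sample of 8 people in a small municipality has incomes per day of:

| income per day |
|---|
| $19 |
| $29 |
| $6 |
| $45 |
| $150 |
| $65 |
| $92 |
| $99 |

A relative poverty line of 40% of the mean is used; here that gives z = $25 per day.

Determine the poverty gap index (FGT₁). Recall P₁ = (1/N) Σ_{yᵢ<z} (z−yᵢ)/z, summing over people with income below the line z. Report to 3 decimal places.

0.125

Poor units: $6, $19 (q = 2 of N = 8).
Gap ratios (z−y)/z: (25−6)/25 = 0.7600; (25−19)/25 = 0.2400.
Sum of shortfalls = 1.000000; P₁ averages over all N: 1.000000 / 8 = 0.125.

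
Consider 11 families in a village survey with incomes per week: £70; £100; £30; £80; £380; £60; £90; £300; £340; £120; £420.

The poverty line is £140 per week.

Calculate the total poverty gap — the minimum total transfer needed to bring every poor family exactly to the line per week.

Below the line: £30, £60, £70, £80, £90, £100, £120 (q = 7 of N = 11).
Individual gaps: 140−30 = 110; 140−60 = 80; 140−70 = 70; 140−80 = 60; 140−90 = 50; 140−100 = 40; 140−120 = 20.
Aggregate gap = £430.

£430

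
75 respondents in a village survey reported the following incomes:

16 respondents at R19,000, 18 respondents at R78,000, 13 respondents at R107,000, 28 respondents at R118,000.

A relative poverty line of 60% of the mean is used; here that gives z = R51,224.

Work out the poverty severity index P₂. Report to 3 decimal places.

Below z: 16×R19,000 (q = 16 of N = 75).
Normalized shortfalls: (51224−19000)/51224 = 0.6291 (×16).
Squared: 0.3957 (×16).
Sum = 6.331869; P₂ = 6.331869 / 75 = 0.084.

0.084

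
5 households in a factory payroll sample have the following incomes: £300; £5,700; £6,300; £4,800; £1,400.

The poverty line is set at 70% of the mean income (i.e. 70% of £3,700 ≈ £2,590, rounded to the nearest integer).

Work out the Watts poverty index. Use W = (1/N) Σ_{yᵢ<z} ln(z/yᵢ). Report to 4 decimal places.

0.5542

Below the line: £300, £1,400 (q = 2 of N = 5).
ln(z/y) terms: ln(2590/300) = 2.1556; ln(2590/1400) = 0.6152.
W = 2.770816 / 5 = 0.5542.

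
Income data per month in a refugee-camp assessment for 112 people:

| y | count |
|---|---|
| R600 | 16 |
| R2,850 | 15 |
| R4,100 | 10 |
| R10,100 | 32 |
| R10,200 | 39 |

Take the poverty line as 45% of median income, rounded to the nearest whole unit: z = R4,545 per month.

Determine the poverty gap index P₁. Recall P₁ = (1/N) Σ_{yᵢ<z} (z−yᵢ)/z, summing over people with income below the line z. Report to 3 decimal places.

Below z: 16×R600, 15×R2,850, 10×R4,100 (q = 41 of N = 112).
Shortfall ratios: (4545−600)/4545 = 0.8680 (×16); (4545−2850)/4545 = 0.3729 (×15); (4545−4100)/4545 = 0.0979 (×10).
Σ = 20.460946. Dividing by the full population N = 112 gives P₁ = 0.183.

0.183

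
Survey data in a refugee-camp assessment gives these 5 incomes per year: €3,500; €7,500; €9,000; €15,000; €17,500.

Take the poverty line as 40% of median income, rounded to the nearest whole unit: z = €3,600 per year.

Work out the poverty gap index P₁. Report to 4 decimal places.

0.0056

Below z: €3,500 (q = 1 of N = 5).
Gap ratios (z−y)/z: (3600−3500)/3600 = 0.0278.
Σ = 0.027778. Dividing by the full population N = 5 gives P₁ = 0.0056.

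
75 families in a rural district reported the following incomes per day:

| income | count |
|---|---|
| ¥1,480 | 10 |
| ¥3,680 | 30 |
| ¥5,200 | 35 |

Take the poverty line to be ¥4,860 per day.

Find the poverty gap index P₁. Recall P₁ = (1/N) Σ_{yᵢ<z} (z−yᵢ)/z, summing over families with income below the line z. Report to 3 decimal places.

Poor units: 10×¥1,480, 30×¥3,680 (q = 40 of N = 75).
Shortfall ratios: (4860−1480)/4860 = 0.6955 (×10); (4860−3680)/4860 = 0.2428 (×30).
Sum of shortfalls = 14.238683; P₁ averages over all N: 14.238683 / 75 = 0.190.

0.190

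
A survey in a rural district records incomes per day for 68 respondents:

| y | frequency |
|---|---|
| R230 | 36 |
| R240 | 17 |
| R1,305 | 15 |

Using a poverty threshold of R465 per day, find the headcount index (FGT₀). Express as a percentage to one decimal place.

53 of the 68 respondents have income below R465.
H = 53/68 = 77.9%.

77.9%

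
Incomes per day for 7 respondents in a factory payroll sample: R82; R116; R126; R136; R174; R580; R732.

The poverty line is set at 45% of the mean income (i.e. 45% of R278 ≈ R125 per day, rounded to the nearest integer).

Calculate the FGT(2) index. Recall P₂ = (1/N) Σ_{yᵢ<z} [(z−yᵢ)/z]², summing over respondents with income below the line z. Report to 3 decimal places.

Poor units: R82, R116 (q = 2 of N = 7).
Relative gaps: (125−82)/125 = 0.3440; (125−116)/125 = 0.0720.
Squared: 0.1183; 0.0052.
Sum = 0.123520; P₂ = 0.123520 / 7 = 0.018.

0.018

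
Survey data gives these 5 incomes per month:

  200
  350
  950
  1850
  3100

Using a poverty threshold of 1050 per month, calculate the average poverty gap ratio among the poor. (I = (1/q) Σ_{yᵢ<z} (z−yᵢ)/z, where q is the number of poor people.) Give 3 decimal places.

Below the line: 200, 350, 950 (q = 3 of N = 5).
Shortfall ratios (z−y)/z: 0.8095, 0.6667, 0.0952; sum = 1.571429.
I averages over the q = 3 poor units only: 1.571429 / 3 = 0.524.

0.524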